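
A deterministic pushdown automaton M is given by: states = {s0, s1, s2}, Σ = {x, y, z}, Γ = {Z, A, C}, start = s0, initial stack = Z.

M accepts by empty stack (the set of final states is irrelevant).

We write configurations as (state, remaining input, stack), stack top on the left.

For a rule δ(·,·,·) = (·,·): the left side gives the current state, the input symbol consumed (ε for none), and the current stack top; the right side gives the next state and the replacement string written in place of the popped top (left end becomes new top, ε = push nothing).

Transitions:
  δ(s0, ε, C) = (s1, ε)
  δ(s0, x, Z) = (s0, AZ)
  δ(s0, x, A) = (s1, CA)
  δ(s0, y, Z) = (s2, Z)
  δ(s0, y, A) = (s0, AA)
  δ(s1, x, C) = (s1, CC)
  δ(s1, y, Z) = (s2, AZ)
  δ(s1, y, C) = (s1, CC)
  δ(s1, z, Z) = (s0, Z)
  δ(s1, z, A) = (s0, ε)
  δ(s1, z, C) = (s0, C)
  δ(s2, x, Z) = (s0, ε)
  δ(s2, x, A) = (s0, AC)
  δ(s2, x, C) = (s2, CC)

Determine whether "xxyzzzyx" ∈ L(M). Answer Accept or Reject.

Accept

(s0, xxyzzzyx, Z)
  read x, top Z: go to s0, push AZ → (s0, xyzzzyx, AZ)
  read x, top A: go to s1, push CA → (s1, yzzzyx, CAZ)
  read y, top C: go to s1, push CC → (s1, zzzyx, CCAZ)
  read z, top C: go to s0, push C → (s0, zzyx, CCAZ)
  ε-move, top C: go to s1, push ε → (s1, zzyx, CAZ)
  read z, top C: go to s0, push C → (s0, zyx, CAZ)
  ε-move, top C: go to s1, push ε → (s1, zyx, AZ)
  read z, top A: go to s0, push ε → (s0, yx, Z)
  read y, top Z: go to s2, push Z → (s2, x, Z)
  read x, top Z: go to s0, push ε → (s0, ε, ε)
All input consumed and the stack is empty.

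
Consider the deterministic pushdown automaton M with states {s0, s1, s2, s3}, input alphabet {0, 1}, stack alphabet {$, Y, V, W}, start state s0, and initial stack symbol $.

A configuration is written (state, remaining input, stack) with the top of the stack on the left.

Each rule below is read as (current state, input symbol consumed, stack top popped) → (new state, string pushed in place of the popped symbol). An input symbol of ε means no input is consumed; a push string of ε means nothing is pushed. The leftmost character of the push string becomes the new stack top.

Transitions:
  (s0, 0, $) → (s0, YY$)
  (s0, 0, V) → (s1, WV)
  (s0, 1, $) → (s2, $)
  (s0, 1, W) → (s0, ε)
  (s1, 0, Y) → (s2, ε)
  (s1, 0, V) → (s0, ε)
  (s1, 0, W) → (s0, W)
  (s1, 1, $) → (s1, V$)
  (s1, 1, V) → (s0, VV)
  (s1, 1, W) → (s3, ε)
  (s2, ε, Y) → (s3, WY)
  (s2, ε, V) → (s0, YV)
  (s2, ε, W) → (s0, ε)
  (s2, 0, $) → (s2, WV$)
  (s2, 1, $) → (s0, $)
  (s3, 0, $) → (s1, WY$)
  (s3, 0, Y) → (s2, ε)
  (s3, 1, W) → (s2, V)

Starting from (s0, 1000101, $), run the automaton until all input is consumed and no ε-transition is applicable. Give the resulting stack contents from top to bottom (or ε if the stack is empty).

(s0, 1000101, $) ⊢ (s2, 000101, $) ⊢ (s2, 00101, WV$) ⊢ (s0, 00101, V$) ⊢ (s1, 0101, WV$) ⊢ (s0, 101, WV$) ⊢ (s0, 01, V$) ⊢ (s1, 1, WV$) ⊢ (s3, ε, V$)
All input consumed in state s3 with stack V$.

V$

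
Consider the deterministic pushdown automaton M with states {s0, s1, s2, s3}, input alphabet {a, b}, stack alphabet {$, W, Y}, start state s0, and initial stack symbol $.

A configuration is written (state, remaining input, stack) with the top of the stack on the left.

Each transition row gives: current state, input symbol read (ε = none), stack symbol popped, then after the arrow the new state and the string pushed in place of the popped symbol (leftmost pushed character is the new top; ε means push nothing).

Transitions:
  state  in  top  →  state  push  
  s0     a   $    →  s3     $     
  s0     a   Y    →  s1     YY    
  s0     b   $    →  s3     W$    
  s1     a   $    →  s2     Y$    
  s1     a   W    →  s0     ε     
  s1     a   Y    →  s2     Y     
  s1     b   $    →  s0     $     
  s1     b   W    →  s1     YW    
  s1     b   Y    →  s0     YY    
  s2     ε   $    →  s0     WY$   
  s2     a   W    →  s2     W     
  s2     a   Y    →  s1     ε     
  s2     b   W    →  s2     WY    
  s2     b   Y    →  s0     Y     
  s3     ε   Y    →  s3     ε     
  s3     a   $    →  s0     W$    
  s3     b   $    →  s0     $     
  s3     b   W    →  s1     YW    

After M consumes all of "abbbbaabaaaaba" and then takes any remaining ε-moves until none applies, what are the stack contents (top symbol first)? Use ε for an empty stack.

YYYYW$

(s0, abbbbaabaaaaba, $)
  read a, top $: go to s3, push $ → (s3, bbbbaabaaaaba, $)
  read b, top $: go to s0, push $ → (s0, bbbaabaaaaba, $)
  read b, top $: go to s3, push W$ → (s3, bbaabaaaaba, W$)
  read b, top W: go to s1, push YW → (s1, baabaaaaba, YW$)
  read b, top Y: go to s0, push YY → (s0, aabaaaaba, YYW$)
  read a, top Y: go to s1, push YY → (s1, abaaaaba, YYYW$)
  read a, top Y: go to s2, push Y → (s2, baaaaba, YYYW$)
  read b, top Y: go to s0, push Y → (s0, aaaaba, YYYW$)
  read a, top Y: go to s1, push YY → (s1, aaaba, YYYYW$)
  read a, top Y: go to s2, push Y → (s2, aaba, YYYYW$)
  read a, top Y: go to s1, push ε → (s1, aba, YYYW$)
  read a, top Y: go to s2, push Y → (s2, ba, YYYW$)
  read b, top Y: go to s0, push Y → (s0, a, YYYW$)
  read a, top Y: go to s1, push YY → (s1, ε, YYYYW$)
All input consumed in state s1 with stack YYYYW$.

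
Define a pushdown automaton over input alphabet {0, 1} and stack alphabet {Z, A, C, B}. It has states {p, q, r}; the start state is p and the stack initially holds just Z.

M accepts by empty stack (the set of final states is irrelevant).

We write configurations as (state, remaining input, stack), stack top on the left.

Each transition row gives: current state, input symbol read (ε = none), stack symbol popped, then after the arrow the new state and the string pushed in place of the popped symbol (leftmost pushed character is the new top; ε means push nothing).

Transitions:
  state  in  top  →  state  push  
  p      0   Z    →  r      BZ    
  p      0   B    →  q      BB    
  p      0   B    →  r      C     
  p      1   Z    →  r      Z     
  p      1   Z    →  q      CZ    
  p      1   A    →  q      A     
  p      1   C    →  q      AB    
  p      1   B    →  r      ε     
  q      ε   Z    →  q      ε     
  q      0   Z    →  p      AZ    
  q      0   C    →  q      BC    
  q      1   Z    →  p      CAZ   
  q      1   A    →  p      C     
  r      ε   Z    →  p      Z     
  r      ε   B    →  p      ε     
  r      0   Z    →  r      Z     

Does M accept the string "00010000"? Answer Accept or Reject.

Reject

No computation consumes all input and empties the stack.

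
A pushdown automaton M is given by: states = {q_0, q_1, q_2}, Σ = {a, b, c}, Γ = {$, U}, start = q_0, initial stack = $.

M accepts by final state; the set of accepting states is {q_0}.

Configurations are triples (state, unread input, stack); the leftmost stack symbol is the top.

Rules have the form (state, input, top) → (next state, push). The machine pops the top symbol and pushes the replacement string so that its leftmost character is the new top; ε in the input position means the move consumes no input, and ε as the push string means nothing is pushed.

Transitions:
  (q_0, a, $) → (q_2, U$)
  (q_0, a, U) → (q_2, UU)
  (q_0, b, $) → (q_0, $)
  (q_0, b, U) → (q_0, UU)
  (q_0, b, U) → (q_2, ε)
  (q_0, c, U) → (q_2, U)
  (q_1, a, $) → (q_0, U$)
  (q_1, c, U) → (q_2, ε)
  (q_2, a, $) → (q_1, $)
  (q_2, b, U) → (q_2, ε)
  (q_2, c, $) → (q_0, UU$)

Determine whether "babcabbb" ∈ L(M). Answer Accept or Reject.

No computation consumes all input and reaches a final state.

Reject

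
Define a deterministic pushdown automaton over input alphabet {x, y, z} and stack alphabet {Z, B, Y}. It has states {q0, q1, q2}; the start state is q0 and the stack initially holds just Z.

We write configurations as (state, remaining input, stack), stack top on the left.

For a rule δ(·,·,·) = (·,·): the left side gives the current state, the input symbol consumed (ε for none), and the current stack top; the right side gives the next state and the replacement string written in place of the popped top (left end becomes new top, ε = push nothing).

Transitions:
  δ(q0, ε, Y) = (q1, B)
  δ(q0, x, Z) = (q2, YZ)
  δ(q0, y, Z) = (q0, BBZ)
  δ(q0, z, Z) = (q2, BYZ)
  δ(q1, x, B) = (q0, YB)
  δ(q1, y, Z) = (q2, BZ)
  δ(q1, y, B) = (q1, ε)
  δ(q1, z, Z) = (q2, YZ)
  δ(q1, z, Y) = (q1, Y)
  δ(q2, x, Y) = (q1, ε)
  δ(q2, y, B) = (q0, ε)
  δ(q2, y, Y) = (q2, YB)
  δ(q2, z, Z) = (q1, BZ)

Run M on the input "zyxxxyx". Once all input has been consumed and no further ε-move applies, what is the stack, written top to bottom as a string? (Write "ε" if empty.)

(q0, zyxxxyx, Z)
  read z, top Z: go to q2, push BYZ → (q2, yxxxyx, BYZ)
  read y, top B: go to q0, push ε → (q0, xxxyx, YZ)
  ε-move, top Y: go to q1, push B → (q1, xxxyx, BZ)
  read x, top B: go to q0, push YB → (q0, xxyx, YBZ)
  ε-move, top Y: go to q1, push B → (q1, xxyx, BBZ)
  read x, top B: go to q0, push YB → (q0, xyx, YBBZ)
  ε-move, top Y: go to q1, push B → (q1, xyx, BBBZ)
  read x, top B: go to q0, push YB → (q0, yx, YBBBZ)
  ε-move, top Y: go to q1, push B → (q1, yx, BBBBZ)
  read y, top B: go to q1, push ε → (q1, x, BBBZ)
  read x, top B: go to q0, push YB → (q0, ε, YBBBZ)
  ε-move, top Y: go to q1, push B → (q1, ε, BBBBZ)
All input consumed in state q1 with stack BBBBZ.

BBBBZ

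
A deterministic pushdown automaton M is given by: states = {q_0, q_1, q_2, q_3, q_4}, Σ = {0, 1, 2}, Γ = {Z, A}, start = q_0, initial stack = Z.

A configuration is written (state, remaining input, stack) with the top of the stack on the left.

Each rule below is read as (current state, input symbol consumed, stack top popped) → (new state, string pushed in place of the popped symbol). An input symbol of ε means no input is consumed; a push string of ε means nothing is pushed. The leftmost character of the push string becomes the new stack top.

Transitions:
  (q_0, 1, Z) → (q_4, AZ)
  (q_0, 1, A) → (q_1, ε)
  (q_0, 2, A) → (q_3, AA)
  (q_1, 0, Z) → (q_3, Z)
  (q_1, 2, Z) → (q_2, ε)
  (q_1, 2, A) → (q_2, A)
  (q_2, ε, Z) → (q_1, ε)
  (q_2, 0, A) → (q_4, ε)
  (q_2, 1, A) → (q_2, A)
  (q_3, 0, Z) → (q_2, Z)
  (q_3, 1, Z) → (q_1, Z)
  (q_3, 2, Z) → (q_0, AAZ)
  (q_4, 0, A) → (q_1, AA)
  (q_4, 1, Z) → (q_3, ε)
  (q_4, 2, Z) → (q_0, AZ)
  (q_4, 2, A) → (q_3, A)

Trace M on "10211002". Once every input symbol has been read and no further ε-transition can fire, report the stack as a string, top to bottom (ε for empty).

AAZ

(q_0, 10211002, Z)
  read 1, top Z: go to q_4, push AZ → (q_4, 0211002, AZ)
  read 0, top A: go to q_1, push AA → (q_1, 211002, AAZ)
  read 2, top A: go to q_2, push A → (q_2, 11002, AAZ)
  read 1, top A: go to q_2, push A → (q_2, 1002, AAZ)
  read 1, top A: go to q_2, push A → (q_2, 002, AAZ)
  read 0, top A: go to q_4, push ε → (q_4, 02, AZ)
  read 0, top A: go to q_1, push AA → (q_1, 2, AAZ)
  read 2, top A: go to q_2, push A → (q_2, ε, AAZ)
All input consumed in state q_2 with stack AAZ.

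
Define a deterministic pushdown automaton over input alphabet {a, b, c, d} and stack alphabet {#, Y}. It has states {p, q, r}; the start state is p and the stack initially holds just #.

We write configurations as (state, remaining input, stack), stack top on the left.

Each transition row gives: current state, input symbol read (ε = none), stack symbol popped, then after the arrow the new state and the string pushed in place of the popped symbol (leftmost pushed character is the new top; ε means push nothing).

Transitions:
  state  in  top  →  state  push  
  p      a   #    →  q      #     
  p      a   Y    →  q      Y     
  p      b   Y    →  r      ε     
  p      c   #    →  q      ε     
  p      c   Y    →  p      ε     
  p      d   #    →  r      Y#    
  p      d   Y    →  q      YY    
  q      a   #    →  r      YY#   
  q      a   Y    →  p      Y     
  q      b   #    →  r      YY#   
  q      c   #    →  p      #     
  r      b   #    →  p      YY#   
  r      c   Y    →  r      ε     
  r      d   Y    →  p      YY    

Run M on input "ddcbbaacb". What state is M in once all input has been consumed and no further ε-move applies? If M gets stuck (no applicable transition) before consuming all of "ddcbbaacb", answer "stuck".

(p, ddcbbaacb, #) ⊢ (r, dcbbaacb, Y#) ⊢ (p, cbbaacb, YY#) ⊢ (p, bbaacb, Y#) ⊢ (r, baacb, #) ⊢ (p, aacb, YY#) ⊢ (q, acb, YY#) ⊢ (p, cb, YY#) ⊢ (p, b, Y#) ⊢ (r, ε, #)
All input consumed; M is in state r.

r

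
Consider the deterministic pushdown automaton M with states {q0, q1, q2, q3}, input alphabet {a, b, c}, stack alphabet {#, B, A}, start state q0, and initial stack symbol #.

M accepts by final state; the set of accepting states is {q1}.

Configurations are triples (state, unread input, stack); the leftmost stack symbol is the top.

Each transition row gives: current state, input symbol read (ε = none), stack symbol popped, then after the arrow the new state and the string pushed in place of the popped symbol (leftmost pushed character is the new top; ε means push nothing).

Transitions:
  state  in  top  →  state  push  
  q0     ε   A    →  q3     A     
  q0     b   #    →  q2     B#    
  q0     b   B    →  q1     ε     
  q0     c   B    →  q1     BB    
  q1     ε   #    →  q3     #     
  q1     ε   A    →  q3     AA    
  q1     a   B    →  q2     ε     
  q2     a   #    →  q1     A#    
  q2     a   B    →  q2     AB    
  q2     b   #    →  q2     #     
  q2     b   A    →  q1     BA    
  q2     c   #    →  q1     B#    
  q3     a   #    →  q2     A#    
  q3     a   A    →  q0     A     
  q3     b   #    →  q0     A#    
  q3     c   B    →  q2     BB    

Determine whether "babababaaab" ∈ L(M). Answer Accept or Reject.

(q0, babababaaab, #)
  read b, top #: go to q2, push B# → (q2, abababaaab, B#)
  read a, top B: go to q2, push AB → (q2, bababaaab, AB#)
  read b, top A: go to q1, push BA → (q1, ababaaab, BAB#)
  read a, top B: go to q2, push ε → (q2, babaaab, AB#)
  read b, top A: go to q1, push BA → (q1, abaaab, BAB#)
  read a, top B: go to q2, push ε → (q2, baaab, AB#)
  read b, top A: go to q1, push BA → (q1, aaab, BAB#)
  read a, top B: go to q2, push ε → (q2, aab, AB#)
No transition applies at (q2, aab, AB#); input not fully consumed.

Reject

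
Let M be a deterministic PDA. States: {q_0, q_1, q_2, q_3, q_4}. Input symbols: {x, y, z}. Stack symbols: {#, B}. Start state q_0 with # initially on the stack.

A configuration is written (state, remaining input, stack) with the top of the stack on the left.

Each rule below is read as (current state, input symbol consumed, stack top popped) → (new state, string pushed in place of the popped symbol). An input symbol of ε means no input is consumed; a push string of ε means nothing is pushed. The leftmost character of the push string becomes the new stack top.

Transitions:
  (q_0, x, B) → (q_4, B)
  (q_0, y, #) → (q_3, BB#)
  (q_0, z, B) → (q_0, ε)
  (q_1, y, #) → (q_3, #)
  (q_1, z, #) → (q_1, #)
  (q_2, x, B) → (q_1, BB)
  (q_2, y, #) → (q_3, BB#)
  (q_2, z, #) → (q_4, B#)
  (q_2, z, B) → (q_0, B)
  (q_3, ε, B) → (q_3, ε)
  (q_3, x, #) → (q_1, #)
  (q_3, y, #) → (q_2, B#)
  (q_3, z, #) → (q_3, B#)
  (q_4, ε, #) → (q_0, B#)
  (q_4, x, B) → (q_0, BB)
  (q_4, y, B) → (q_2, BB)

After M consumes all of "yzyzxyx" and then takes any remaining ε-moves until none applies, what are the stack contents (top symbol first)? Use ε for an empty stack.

BBB#

(q_0, yzyzxyx, #) ⊢ (q_3, zyzxyx, BB#) ⊢ (q_3, zyzxyx, B#) ⊢ (q_3, zyzxyx, #) ⊢ (q_3, yzxyx, B#) ⊢ (q_3, yzxyx, #) ⊢ (q_2, zxyx, B#) ⊢ (q_0, xyx, B#) ⊢ (q_4, yx, B#) ⊢ (q_2, x, BB#) ⊢ (q_1, ε, BBB#)
All input consumed in state q_1 with stack BBB#.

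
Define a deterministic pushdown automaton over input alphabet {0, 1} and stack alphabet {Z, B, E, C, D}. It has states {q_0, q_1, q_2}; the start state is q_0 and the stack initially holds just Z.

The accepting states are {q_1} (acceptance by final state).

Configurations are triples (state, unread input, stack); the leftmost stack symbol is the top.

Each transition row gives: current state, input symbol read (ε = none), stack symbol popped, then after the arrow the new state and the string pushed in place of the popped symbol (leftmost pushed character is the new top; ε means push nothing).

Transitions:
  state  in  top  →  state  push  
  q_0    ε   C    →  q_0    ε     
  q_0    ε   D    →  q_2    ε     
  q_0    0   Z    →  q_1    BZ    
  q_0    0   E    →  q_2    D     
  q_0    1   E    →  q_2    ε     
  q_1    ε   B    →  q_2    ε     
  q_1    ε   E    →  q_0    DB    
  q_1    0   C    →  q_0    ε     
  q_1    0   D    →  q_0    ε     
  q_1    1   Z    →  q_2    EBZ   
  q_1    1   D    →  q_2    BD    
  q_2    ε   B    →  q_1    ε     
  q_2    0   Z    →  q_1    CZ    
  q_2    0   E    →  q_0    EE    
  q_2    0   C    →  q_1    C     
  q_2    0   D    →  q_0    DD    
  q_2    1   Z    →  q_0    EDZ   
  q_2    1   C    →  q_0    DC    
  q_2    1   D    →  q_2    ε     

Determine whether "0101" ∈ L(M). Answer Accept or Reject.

Reject

(q_0, 0101, Z) ⊢ (q_1, 101, BZ) ⊢ (q_2, 101, Z) ⊢ (q_0, 01, EDZ) ⊢ (q_2, 1, DDZ) ⊢ (q_2, ε, DZ)
All input consumed; state q_2 ∉ F and no further ε-move applies.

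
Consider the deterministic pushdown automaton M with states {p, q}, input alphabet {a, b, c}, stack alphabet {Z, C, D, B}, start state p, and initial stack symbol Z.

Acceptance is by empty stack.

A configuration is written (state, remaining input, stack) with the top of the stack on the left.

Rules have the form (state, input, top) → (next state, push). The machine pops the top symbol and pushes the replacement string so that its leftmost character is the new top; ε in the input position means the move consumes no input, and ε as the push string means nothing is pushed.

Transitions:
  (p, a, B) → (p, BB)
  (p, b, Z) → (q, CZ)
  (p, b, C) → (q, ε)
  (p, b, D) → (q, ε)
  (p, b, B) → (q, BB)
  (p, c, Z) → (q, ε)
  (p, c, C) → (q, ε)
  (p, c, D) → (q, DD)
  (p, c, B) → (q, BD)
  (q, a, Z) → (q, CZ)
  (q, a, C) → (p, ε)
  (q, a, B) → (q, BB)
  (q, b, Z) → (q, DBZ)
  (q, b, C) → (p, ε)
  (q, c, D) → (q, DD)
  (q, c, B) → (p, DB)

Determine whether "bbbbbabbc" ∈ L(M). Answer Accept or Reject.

(p, bbbbbabbc, Z)
  read b, top Z: go to q, push CZ → (q, bbbbabbc, CZ)
  read b, top C: go to p, push ε → (p, bbbabbc, Z)
  read b, top Z: go to q, push CZ → (q, bbabbc, CZ)
  read b, top C: go to p, push ε → (p, babbc, Z)
  read b, top Z: go to q, push CZ → (q, abbc, CZ)
  read a, top C: go to p, push ε → (p, bbc, Z)
  read b, top Z: go to q, push CZ → (q, bc, CZ)
  read b, top C: go to p, push ε → (p, c, Z)
  read c, top Z: go to q, push ε → (q, ε, ε)
All input consumed and the stack is empty.

Accept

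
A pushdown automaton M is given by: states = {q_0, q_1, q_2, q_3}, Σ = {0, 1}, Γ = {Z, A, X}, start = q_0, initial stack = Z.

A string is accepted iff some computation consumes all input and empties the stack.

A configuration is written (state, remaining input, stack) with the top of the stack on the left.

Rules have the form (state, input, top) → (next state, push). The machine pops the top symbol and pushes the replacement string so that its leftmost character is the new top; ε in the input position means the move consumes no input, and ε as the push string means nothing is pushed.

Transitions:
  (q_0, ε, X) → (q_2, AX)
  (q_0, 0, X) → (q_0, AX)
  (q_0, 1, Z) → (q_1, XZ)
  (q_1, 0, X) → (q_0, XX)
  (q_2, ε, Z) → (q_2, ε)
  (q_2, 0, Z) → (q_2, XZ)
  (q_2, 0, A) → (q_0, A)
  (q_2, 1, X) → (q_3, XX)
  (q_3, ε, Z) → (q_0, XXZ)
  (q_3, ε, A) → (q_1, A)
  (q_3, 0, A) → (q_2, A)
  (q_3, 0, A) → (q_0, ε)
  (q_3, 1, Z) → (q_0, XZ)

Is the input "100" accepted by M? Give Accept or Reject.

No computation consumes all input and empties the stack.

Reject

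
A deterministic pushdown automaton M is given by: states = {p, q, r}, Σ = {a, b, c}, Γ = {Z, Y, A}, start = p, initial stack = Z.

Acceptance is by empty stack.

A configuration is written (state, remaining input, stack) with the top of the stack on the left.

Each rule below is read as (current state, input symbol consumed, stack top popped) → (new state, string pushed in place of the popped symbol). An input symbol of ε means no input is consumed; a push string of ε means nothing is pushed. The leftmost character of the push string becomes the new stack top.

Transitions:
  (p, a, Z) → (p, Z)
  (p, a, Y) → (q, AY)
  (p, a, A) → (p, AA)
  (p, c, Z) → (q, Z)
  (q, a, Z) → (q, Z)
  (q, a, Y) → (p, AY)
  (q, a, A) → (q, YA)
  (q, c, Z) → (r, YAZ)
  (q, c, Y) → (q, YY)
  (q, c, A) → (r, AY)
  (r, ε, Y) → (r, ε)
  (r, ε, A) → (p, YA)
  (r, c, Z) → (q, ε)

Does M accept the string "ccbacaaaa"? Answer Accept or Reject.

(p, ccbacaaaa, Z)
  read c, top Z: go to q, push Z → (q, cbacaaaa, Z)
  read c, top Z: go to r, push YAZ → (r, bacaaaa, YAZ)
  ε-move, top Y: go to r, push ε → (r, bacaaaa, AZ)
  ε-move, top A: go to p, push YA → (p, bacaaaa, YAZ)
No transition applies at (p, bacaaaa, YAZ); input not fully consumed.

Reject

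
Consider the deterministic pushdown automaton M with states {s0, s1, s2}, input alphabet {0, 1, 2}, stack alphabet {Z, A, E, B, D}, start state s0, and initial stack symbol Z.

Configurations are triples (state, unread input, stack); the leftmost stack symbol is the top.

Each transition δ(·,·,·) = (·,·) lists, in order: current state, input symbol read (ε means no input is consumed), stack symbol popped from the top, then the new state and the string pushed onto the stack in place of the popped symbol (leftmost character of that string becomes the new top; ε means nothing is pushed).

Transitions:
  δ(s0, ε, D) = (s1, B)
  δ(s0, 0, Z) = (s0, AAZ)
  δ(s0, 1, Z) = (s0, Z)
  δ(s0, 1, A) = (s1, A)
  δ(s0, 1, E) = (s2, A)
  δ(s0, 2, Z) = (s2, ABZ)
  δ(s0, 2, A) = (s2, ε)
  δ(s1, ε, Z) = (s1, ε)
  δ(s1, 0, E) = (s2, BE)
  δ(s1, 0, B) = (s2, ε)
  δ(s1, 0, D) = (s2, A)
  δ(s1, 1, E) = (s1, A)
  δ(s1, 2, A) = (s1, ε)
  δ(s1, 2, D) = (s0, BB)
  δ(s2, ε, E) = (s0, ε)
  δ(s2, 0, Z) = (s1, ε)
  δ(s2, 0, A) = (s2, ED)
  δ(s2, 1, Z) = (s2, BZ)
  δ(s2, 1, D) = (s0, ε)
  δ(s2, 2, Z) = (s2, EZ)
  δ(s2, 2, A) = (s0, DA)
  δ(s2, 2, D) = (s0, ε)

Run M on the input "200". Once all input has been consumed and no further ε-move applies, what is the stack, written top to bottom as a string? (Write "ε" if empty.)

(s0, 200, Z)
  read 2, top Z: go to s2, push ABZ → (s2, 00, ABZ)
  read 0, top A: go to s2, push ED → (s2, 0, EDBZ)
  ε-move, top E: go to s0, push ε → (s0, 0, DBZ)
  ε-move, top D: go to s1, push B → (s1, 0, BBZ)
  read 0, top B: go to s2, push ε → (s2, ε, BZ)
All input consumed in state s2 with stack BZ.

BZ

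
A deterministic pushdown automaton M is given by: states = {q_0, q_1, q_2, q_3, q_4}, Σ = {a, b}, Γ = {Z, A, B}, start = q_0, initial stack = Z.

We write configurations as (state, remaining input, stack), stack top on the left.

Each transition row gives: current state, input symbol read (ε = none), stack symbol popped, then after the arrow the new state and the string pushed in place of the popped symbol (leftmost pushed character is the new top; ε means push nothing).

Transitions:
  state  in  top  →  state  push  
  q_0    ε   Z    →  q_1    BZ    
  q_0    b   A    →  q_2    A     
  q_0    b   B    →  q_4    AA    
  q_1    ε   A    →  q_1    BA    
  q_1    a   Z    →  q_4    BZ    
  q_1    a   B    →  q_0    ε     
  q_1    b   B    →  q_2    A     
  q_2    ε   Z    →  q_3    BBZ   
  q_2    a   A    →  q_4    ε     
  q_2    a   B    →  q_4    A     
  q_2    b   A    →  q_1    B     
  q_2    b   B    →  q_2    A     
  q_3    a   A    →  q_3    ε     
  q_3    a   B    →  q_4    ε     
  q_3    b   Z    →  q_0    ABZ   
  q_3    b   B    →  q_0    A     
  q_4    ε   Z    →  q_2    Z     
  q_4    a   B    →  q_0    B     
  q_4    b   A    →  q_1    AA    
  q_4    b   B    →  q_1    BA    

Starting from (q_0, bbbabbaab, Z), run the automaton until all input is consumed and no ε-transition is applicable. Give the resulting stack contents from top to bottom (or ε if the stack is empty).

AAZ

(q_0, bbbabbaab, Z)
  ε-move, top Z: go to q_1, push BZ → (q_1, bbbabbaab, BZ)
  read b, top B: go to q_2, push A → (q_2, bbabbaab, AZ)
  read b, top A: go to q_1, push B → (q_1, babbaab, BZ)
  read b, top B: go to q_2, push A → (q_2, abbaab, AZ)
  read a, top A: go to q_4, push ε → (q_4, bbaab, Z)
  ε-move, top Z: go to q_2, push Z → (q_2, bbaab, Z)
  ε-move, top Z: go to q_3, push BBZ → (q_3, bbaab, BBZ)
  read b, top B: go to q_0, push A → (q_0, baab, ABZ)
  read b, top A: go to q_2, push A → (q_2, aab, ABZ)
  read a, top A: go to q_4, push ε → (q_4, ab, BZ)
  read a, top B: go to q_0, push B → (q_0, b, BZ)
  read b, top B: go to q_4, push AA → (q_4, ε, AAZ)
All input consumed in state q_4 with stack AAZ.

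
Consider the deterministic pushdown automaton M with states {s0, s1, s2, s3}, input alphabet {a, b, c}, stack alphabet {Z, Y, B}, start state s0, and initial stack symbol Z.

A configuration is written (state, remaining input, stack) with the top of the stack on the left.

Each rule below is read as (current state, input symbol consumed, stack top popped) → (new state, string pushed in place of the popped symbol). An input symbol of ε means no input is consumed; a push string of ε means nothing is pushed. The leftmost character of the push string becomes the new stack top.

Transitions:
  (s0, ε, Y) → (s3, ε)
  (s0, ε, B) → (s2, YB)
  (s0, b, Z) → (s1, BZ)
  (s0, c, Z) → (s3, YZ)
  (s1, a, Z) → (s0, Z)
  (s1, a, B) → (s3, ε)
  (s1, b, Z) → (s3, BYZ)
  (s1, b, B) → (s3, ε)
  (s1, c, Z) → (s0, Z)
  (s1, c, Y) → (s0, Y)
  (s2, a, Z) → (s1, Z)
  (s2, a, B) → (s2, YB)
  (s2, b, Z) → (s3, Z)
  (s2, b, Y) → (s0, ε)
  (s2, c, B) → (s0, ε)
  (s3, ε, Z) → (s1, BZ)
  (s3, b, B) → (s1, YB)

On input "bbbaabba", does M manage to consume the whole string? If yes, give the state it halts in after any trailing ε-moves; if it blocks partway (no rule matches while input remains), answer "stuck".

(s0, bbbaabba, Z)
  read b, top Z: go to s1, push BZ → (s1, bbaabba, BZ)
  read b, top B: go to s3, push ε → (s3, baabba, Z)
  ε-move, top Z: go to s1, push BZ → (s1, baabba, BZ)
  read b, top B: go to s3, push ε → (s3, aabba, Z)
  ε-move, top Z: go to s1, push BZ → (s1, aabba, BZ)
  read a, top B: go to s3, push ε → (s3, abba, Z)
  ε-move, top Z: go to s1, push BZ → (s1, abba, BZ)
  read a, top B: go to s3, push ε → (s3, bba, Z)
  ε-move, top Z: go to s1, push BZ → (s1, bba, BZ)
  read b, top B: go to s3, push ε → (s3, ba, Z)
  ε-move, top Z: go to s1, push BZ → (s1, ba, BZ)
  read b, top B: go to s3, push ε → (s3, a, Z)
  ε-move, top Z: go to s1, push BZ → (s1, a, BZ)
  read a, top B: go to s3, push ε → (s3, ε, Z)
  ε-move, top Z: go to s1, push BZ → (s1, ε, BZ)
All input consumed; M is in state s1.

s1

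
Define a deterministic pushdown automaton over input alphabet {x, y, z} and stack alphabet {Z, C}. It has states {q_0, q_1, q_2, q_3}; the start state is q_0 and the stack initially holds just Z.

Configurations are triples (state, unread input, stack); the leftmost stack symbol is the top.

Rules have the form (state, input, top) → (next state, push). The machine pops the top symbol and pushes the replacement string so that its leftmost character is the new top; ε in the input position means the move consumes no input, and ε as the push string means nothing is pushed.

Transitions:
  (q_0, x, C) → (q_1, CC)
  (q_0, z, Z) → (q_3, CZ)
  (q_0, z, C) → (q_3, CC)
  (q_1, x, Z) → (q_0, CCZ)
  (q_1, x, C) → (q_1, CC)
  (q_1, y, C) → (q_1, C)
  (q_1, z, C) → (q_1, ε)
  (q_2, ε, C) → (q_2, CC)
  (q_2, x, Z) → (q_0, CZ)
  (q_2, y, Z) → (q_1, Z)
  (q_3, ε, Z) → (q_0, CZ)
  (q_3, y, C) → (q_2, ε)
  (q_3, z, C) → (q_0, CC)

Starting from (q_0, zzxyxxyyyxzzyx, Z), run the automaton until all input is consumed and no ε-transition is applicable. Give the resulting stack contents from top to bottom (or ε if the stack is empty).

CCCCCZ

(q_0, zzxyxxyyyxzzyx, Z)
  read z, top Z: go to q_3, push CZ → (q_3, zxyxxyyyxzzyx, CZ)
  read z, top C: go to q_0, push CC → (q_0, xyxxyyyxzzyx, CCZ)
  read x, top C: go to q_1, push CC → (q_1, yxxyyyxzzyx, CCCZ)
  read y, top C: go to q_1, push C → (q_1, xxyyyxzzyx, CCCZ)
  read x, top C: go to q_1, push CC → (q_1, xyyyxzzyx, CCCCZ)
  read x, top C: go to q_1, push CC → (q_1, yyyxzzyx, CCCCCZ)
  read y, top C: go to q_1, push C → (q_1, yyxzzyx, CCCCCZ)
  read y, top C: go to q_1, push C → (q_1, yxzzyx, CCCCCZ)
  read y, top C: go to q_1, push C → (q_1, xzzyx, CCCCCZ)
  read x, top C: go to q_1, push CC → (q_1, zzyx, CCCCCCZ)
  read z, top C: go to q_1, push ε → (q_1, zyx, CCCCCZ)
  read z, top C: go to q_1, push ε → (q_1, yx, CCCCZ)
  read y, top C: go to q_1, push C → (q_1, x, CCCCZ)
  read x, top C: go to q_1, push CC → (q_1, ε, CCCCCZ)
All input consumed in state q_1 with stack CCCCCZ.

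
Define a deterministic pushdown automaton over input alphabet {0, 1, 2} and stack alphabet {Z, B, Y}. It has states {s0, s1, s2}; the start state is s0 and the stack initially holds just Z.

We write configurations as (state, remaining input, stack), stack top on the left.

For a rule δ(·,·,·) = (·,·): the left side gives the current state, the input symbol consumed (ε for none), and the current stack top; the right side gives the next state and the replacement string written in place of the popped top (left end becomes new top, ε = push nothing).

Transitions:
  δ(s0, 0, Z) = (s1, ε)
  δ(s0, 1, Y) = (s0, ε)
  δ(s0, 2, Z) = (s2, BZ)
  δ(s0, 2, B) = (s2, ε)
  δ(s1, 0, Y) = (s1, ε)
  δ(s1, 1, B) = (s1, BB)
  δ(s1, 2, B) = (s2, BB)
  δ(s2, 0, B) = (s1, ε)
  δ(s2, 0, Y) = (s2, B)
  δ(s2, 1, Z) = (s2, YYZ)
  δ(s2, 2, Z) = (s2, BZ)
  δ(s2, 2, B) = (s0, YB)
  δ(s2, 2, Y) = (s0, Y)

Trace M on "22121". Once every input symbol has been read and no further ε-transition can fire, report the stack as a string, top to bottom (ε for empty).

YYZ

(s0, 22121, Z)
  read 2, top Z: go to s2, push BZ → (s2, 2121, BZ)
  read 2, top B: go to s0, push YB → (s0, 121, YBZ)
  read 1, top Y: go to s0, push ε → (s0, 21, BZ)
  read 2, top B: go to s2, push ε → (s2, 1, Z)
  read 1, top Z: go to s2, push YYZ → (s2, ε, YYZ)
All input consumed in state s2 with stack YYZ.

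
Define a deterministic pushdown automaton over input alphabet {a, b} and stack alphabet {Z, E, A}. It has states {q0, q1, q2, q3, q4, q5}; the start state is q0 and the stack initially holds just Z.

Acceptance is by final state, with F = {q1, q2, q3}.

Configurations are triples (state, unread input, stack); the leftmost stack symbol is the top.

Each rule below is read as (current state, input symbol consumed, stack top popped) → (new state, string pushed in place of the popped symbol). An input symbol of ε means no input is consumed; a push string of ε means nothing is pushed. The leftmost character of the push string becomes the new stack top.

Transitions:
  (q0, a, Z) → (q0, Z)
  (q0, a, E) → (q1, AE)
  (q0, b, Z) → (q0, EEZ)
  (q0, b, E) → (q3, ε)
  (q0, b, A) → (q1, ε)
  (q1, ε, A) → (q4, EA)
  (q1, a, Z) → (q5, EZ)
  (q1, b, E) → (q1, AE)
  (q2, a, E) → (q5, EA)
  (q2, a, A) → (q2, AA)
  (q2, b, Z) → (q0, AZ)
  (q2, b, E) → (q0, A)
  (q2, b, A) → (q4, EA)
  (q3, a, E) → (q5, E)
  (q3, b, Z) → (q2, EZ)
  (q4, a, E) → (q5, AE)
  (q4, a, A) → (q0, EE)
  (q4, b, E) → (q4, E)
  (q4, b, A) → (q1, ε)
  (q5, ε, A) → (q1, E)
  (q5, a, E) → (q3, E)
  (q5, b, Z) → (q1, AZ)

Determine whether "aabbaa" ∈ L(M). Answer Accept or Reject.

(q0, aabbaa, Z)
  read a, top Z: go to q0, push Z → (q0, abbaa, Z)
  read a, top Z: go to q0, push Z → (q0, bbaa, Z)
  read b, top Z: go to q0, push EEZ → (q0, baa, EEZ)
  read b, top E: go to q3, push ε → (q3, aa, EZ)
  read a, top E: go to q5, push E → (q5, a, EZ)
  read a, top E: go to q3, push E → (q3, ε, EZ)
All input consumed; state q3 ∈ F.

Accept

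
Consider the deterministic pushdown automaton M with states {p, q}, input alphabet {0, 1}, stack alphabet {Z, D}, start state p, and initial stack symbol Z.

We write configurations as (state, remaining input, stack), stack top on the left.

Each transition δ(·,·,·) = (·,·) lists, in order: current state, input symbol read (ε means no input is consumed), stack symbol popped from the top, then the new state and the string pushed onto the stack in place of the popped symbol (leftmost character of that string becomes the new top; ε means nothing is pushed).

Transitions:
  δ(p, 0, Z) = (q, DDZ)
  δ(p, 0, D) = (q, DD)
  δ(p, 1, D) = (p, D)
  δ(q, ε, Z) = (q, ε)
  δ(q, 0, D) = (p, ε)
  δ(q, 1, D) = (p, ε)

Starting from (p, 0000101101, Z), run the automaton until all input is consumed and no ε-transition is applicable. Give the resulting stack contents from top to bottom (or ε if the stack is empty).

DZ

(p, 0000101101, Z)
  read 0, top Z: go to q, push DDZ → (q, 000101101, DDZ)
  read 0, top D: go to p, push ε → (p, 00101101, DZ)
  read 0, top D: go to q, push DD → (q, 0101101, DDZ)
  read 0, top D: go to p, push ε → (p, 101101, DZ)
  read 1, top D: go to p, push D → (p, 01101, DZ)
  read 0, top D: go to q, push DD → (q, 1101, DDZ)
  read 1, top D: go to p, push ε → (p, 101, DZ)
  read 1, top D: go to p, push D → (p, 01, DZ)
  read 0, top D: go to q, push DD → (q, 1, DDZ)
  read 1, top D: go to p, push ε → (p, ε, DZ)
All input consumed in state p with stack DZ.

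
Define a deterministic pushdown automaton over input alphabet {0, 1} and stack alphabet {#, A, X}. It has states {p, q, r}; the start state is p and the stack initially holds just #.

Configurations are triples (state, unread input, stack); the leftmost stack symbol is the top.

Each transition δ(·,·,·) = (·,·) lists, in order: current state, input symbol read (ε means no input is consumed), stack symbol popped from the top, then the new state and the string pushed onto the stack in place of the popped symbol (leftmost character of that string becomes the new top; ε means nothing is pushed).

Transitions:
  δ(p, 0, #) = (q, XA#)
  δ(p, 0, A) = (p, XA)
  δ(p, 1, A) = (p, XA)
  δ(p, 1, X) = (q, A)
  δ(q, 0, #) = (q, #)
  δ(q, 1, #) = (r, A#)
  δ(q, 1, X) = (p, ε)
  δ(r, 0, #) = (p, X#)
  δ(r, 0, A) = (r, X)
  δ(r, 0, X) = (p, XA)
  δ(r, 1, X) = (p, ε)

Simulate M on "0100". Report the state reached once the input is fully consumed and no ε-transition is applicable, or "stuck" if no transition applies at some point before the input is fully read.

(p, 0100, #) ⊢ (q, 100, XA#) ⊢ (p, 00, A#) ⊢ (p, 0, XA#)
No transition for (p, 0, top X); M blocks with input 0 remaining.

stuck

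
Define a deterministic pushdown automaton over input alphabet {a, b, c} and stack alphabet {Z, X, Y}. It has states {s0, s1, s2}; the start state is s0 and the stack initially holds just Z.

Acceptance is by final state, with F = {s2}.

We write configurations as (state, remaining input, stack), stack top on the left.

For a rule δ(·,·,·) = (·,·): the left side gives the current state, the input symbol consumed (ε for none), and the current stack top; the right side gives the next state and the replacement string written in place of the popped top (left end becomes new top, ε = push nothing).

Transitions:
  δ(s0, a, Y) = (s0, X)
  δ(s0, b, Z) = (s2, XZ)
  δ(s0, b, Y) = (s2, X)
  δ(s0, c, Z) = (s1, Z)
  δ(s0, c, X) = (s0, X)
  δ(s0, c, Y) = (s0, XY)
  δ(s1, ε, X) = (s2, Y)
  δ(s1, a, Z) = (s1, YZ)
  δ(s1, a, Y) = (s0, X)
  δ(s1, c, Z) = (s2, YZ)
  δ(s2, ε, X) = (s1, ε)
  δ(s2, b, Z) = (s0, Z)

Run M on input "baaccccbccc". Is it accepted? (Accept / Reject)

(s0, baaccccbccc, Z)
  read b, top Z: go to s2, push XZ → (s2, aaccccbccc, XZ)
  ε-move, top X: go to s1, push ε → (s1, aaccccbccc, Z)
  read a, top Z: go to s1, push YZ → (s1, accccbccc, YZ)
  read a, top Y: go to s0, push X → (s0, ccccbccc, XZ)
  read c, top X: go to s0, push X → (s0, cccbccc, XZ)
  read c, top X: go to s0, push X → (s0, ccbccc, XZ)
  read c, top X: go to s0, push X → (s0, cbccc, XZ)
  read c, top X: go to s0, push X → (s0, bccc, XZ)
No transition applies at (s0, bccc, XZ); input not fully consumed.

Reject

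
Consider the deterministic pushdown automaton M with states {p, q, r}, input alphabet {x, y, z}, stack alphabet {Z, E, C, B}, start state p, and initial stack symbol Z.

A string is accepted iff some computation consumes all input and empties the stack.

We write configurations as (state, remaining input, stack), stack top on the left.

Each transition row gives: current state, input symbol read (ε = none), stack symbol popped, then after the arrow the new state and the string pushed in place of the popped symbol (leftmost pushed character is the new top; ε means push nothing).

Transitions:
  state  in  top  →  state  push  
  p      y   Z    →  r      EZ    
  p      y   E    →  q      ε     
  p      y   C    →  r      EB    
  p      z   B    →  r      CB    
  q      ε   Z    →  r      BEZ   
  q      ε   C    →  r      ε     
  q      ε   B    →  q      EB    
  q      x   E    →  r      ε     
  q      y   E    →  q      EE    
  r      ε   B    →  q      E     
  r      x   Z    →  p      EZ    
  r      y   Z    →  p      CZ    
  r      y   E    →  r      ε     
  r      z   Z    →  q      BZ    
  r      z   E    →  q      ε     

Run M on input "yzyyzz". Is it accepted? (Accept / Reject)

(p, yzyyzz, Z) ⊢ (r, zyyzz, EZ) ⊢ (q, yyzz, Z) ⊢ (r, yyzz, BEZ) ⊢ (q, yyzz, EEZ) ⊢ (q, yzz, EEEZ) ⊢ (q, zz, EEEEZ)
No transition applies at (q, zz, EEEEZ); input not fully consumed.

Reject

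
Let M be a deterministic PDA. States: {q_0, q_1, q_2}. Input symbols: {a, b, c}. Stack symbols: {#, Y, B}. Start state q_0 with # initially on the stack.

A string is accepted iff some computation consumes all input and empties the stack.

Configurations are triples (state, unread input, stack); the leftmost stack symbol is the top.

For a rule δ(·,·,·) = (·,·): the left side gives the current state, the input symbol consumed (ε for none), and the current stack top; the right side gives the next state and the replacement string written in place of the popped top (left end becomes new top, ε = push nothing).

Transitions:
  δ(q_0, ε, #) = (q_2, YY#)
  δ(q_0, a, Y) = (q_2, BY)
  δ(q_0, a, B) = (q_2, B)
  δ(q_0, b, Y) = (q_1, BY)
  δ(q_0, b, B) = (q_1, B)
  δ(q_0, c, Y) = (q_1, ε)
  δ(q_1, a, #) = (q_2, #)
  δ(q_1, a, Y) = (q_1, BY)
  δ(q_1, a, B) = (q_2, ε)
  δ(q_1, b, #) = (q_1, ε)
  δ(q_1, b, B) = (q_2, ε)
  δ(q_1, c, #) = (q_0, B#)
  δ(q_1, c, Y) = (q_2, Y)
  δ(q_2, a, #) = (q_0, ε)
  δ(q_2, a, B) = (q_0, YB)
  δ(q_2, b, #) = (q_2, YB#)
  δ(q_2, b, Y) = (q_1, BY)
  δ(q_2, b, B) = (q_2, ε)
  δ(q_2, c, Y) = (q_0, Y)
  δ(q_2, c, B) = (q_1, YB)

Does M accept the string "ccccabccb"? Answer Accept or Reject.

(q_0, ccccabccb, #)
  ε-move, top #: go to q_2, push YY# → (q_2, ccccabccb, YY#)
  read c, top Y: go to q_0, push Y → (q_0, cccabccb, YY#)
  read c, top Y: go to q_1, push ε → (q_1, ccabccb, Y#)
  read c, top Y: go to q_2, push Y → (q_2, cabccb, Y#)
  read c, top Y: go to q_0, push Y → (q_0, abccb, Y#)
  read a, top Y: go to q_2, push BY → (q_2, bccb, BY#)
  read b, top B: go to q_2, push ε → (q_2, ccb, Y#)
  read c, top Y: go to q_0, push Y → (q_0, cb, Y#)
  read c, top Y: go to q_1, push ε → (q_1, b, #)
  read b, top #: go to q_1, push ε → (q_1, ε, ε)
All input consumed and the stack is empty.

Accept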